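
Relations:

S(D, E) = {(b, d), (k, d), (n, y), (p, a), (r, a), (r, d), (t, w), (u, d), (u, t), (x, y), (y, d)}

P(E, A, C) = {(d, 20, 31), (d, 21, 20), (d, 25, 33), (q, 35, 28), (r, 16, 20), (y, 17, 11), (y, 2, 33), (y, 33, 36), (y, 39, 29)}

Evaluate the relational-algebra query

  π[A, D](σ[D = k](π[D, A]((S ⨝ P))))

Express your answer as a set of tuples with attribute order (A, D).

{(20, k), (21, k), (25, k)}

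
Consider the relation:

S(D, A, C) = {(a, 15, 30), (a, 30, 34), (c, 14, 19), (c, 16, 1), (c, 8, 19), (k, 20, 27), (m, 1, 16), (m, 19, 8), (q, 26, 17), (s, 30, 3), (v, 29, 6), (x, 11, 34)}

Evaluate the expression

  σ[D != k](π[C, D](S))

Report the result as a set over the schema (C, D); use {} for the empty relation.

Keep only column(s) C, D (1 duplicate(s) eliminated): {(1, c), (16, m), (17, q), (19, c), (27, k), (3, s), (30, a), (34, a), (34, x), (6, v), (8, m)}
Filtering on D != k leaves {(1, c), (16, m), (17, q), (19, c), (3, s), (30, a), (34, a), (34, x), (6, v), (8, m)}.

{(1, c), (16, m), (17, q), (19, c), (3, s), (30, a), (34, a), (34, x), (6, v), (8, m)}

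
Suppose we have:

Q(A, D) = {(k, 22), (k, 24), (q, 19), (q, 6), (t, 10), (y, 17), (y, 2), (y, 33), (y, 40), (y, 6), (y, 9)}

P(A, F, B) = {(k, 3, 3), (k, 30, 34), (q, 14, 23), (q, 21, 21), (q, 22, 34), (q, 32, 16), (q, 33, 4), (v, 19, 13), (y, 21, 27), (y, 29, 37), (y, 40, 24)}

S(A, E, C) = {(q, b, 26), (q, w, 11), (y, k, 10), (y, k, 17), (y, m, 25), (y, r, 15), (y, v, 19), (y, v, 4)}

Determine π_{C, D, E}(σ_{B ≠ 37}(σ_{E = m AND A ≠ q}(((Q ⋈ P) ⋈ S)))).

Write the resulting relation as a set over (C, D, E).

Joining Q and P on A yields {(k, 22, 3, 3), (k, 22, 30, 34), (k, 24, 3, 3), (k, 24, 30, 34), (q, 19, 14, 23), (q, 19, 21, 21), (q, 19, 22, 34), (q, 19, 32, 16), (q, 19, 33, 4), (q, 6, 14, 23), (q, 6, 21, 21), (q, 6, 22, 34), (q, 6, 32, 16), (q, 6, 33, 4), (y, 17, 21, 27), (y, 17, 29, 37), (y, 17, 40, 24), (y, 2, 21, 27), (y, 2, 29, 37), (y, 2, 40, 24), (y, 33, 21, 27), (y, 33, 29, 37), (y, 33, 40, 24), (y, 40, 21, 27), (y, 40, 29, 37), (y, 40, 40, 24), (y, 6, 21, 27), (y, 6, 29, 37), (y, 6, 40, 24), (y, 9, 21, 27), (y, 9, 29, 37), (y, 9, 40, 24)}.
Joining (Q ⋈ P) and S on A yields {(q, 19, 14, 23, b, 26), (q, 19, 14, 23, w, 11), (q, 19, 21, 21, b, 26), (q, 19, 21, 21, w, 11), (q, 19, 22, 34, b, 26), (q, 19, 22, 34, w, 11), (q, 19, 32, 16, b, 26), (q, 19, 32, 16, w, 11), (q, 19, 33, 4, b, 26), (q, 19, 33, 4, w, 11), (q, 6, 14, 23, b, 26), (q, 6, 14, 23, w, 11), (q, 6, 21, 21, b, 26), (q, 6, 21, 21, w, 11), (q, 6, 22, 34, b, 26), (q, 6, 22, 34, w, 11), (q, 6, 32, 16, b, 26), (q, 6, 32, 16, w, 11), (q, 6, 33, 4, b, 26), (q, 6, 33, 4, w, 11), (y, 17, 21, 27, k, 10), (y, 17, 21, 27, k, 17), (y, 17, 21, 27, m, 25), (y, 17, 21, 27, r, 15), (y, 17, 21, 27, v, 19), (y, 17, 21, 27, v, 4), (y, 17, 29, 37, k, 10), (y, 17, 29, 37, k, 17), (y, 17, 29, 37, m, 25), (y, 17, 29, 37, r, 15), (y, 17, 29, 37, v, 19), (y, 17, 29, 37, v, 4), (y, 17, 40, 24, k, 10), (y, 17, 40, 24, k, 17), (y, 17, 40, 24, m, 25), (y, 17, 40, 24, r, 15), (y, 17, 40, 24, v, 19), (y, 17, 40, 24, v, 4), (y, 2, 21, 27, k, 10), (y, 2, 21, 27, k, 17), (y, 2, 21, 27, m, 25), (y, 2, 21, 27, r, 15), (y, 2, 21, 27, v, 19), (y, 2, 21, 27, v, 4), (y, 2, 29, 37, k, 10), (y, 2, 29, 37, k, 17), (y, 2, 29, 37, m, 25), (y, 2, 29, 37, r, 15), (y, 2, 29, 37, v, 19), (y, 2, 29, 37, v, 4), (y, 2, 40, 24, k, 10), (y, 2, 40, 24, k, 17), (y, 2, 40, 24, m, 25), (y, 2, 40, 24, r, 15), (y, 2, 40, 24, v, 19), (y, 2, 40, 24, v, 4), (y, 33, 21, 27, k, 10), (y, 33, 21, 27, k, 17), (y, 33, 21, 27, m, 25), (y, 33, 21, 27, r, 15), (y, 33, 21, 27, v, 19), (y, 33, 21, 27, v, 4), (y, 33, 29, 37, k, 10), (y, 33, 29, 37, k, 17), (y, 33, 29, 37, m, 25), (y, 33, 29, 37, r, 15), (y, 33, 29, 37, v, 19), (y, 33, 29, 37, v, 4), (y, 33, 40, 24, k, 10), (y, 33, 40, 24, k, 17), (y, 33, 40, 24, m, 25), (y, 33, 40, 24, r, 15), (y, 33, 40, 24, v, 19), (y, 33, 40, 24, v, 4), (y, 40, 21, 27, k, 10), (y, 40, 21, 27, k, 17), (y, 40, 21, 27, m, 25), (y, 40, 21, 27, r, 15), (y, 40, 21, 27, v, 19), (y, 40, 21, 27, v, 4), (y, 40, 29, 37, k, 10), (y, 40, 29, 37, k, 17), (y, 40, 29, 37, m, 25), (y, 40, 29, 37, r, 15), (y, 40, 29, 37, v, 19), (y, 40, 29, 37, v, 4), (y, 40, 40, 24, k, 10), (y, 40, 40, 24, k, 17), (y, 40, 40, 24, m, 25), (y, 40, 40, 24, r, 15), (y, 40, 40, 24, v, 19), (y, 40, 40, 24, v, 4), (y, 6, 21, 27, k, 10), (y, 6, 21, 27, k, 17), (y, 6, 21, 27, m, 25), (y, 6, 21, 27, r, 15), (y, 6, 21, 27, v, 19), (y, 6, 21, 27, v, 4), (y, 6, 29, 37, k, 10), (y, 6, 29, 37, k, 17), (y, 6, 29, 37, m, 25), (y, 6, 29, 37, r, 15), (y, 6, 29, 37, v, 19), (y, 6, 29, 37, v, 4), (y, 6, 40, 24, k, 10), (y, 6, 40, 24, k, 17), (y, 6, 40, 24, m, 25), (y, 6, 40, 24, r, 15), (y, 6, 40, 24, v, 19), (y, 6, 40, 24, v, 4), (y, 9, 21, 27, k, 10), (y, 9, 21, 27, k, 17), (y, 9, 21, 27, m, 25), (y, 9, 21, 27, r, 15), (y, 9, 21, 27, v, 19), (y, 9, 21, 27, v, 4), (y, 9, 29, 37, k, 10), (y, 9, 29, 37, k, 17), (y, 9, 29, 37, m, 25), (y, 9, 29, 37, r, 15), (y, 9, 29, 37, v, 19), (y, 9, 29, 37, v, 4), (y, 9, 40, 24, k, 10), (y, 9, 40, 24, k, 17), (y, 9, 40, 24, m, 25), (y, 9, 40, 24, r, 15), (y, 9, 40, 24, v, 19), (y, 9, 40, 24, v, 4)}.
Filtering on E = m AND A ≠ q leaves {(y, 17, 21, 27, m, 25), (y, 17, 29, 37, m, 25), (y, 17, 40, 24, m, 25), (y, 2, 21, 27, m, 25), (y, 2, 29, 37, m, 25), (y, 2, 40, 24, m, 25), (y, 33, 21, 27, m, 25), (y, 33, 29, 37, m, 25), (y, 33, 40, 24, m, 25), (y, 40, 21, 27, m, 25), (y, 40, 29, 37, m, 25), (y, 40, 40, 24, m, 25), (y, 6, 21, 27, m, 25), (y, 6, 29, 37, m, 25), (y, 6, 40, 24, m, 25), (y, 9, 21, 27, m, 25), (y, 9, 29, 37, m, 25), (y, 9, 40, 24, m, 25)}.
Filtering on B ≠ 37 leaves {(y, 17, 21, 27, m, 25), (y, 17, 40, 24, m, 25), (y, 2, 21, 27, m, 25), (y, 2, 40, 24, m, 25), (y, 33, 21, 27, m, 25), (y, 33, 40, 24, m, 25), (y, 40, 21, 27, m, 25), (y, 40, 40, 24, m, 25), (y, 6, 21, 27, m, 25), (y, 6, 40, 24, m, 25), (y, 9, 21, 27, m, 25), (y, 9, 40, 24, m, 25)}.
Projecting to C, D, E (6 duplicate(s) eliminated): {(25, 17, m), (25, 2, m), (25, 33, m), (25, 40, m), (25, 6, m), (25, 9, m)}

{(25, 17, m), (25, 2, m), (25, 33, m), (25, 40, m), (25, 6, m), (25, 9, m)}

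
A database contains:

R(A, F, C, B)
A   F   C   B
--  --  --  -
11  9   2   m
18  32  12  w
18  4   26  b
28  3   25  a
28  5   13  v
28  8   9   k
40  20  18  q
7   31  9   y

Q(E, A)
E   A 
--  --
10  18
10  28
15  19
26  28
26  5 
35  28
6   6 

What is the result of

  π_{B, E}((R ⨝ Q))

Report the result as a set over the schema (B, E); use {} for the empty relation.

{(a, 10), (a, 26), (a, 35), (b, 10), (k, 10), (k, 26), (k, 35), (v, 10), (v, 26), (v, 35), (w, 10)}

Joining R and Q on A yields {(18, 32, 12, w, 10), (18, 4, 26, b, 10), (28, 3, 25, a, 10), (28, 3, 25, a, 26), (28, 3, 25, a, 35), (28, 5, 13, v, 10), (28, 5, 13, v, 26), (28, 5, 13, v, 35), (28, 8, 9, k, 10), (28, 8, 9, k, 26), (28, 8, 9, k, 35)}.
π_{B, E} gives {(a, 10), (a, 26), (a, 35), (b, 10), (k, 10), (k, 26), (k, 35), (v, 10), (v, 26), (v, 35), (w, 10)}.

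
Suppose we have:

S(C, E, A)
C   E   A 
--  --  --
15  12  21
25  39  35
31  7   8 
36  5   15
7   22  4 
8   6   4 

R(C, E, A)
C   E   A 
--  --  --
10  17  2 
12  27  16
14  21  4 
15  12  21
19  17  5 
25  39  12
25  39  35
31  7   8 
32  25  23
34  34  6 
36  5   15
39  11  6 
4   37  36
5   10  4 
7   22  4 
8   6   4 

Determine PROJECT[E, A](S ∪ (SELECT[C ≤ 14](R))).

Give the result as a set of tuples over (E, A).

σ[C ≤ 14]: keep tuples satisfying C ≤ 14 → {(10, 17, 2), (12, 27, 16), (14, 21, 4), (4, 37, 36), (5, 10, 4), (7, 22, 4), (8, 6, 4)}
Taking the union: {(10, 17, 2), (12, 27, 16), (14, 21, 4), (15, 12, 21), (25, 39, 35), (31, 7, 8), (36, 5, 15), (4, 37, 36), (5, 10, 4), (7, 22, 4), (8, 6, 4)}
π_{E, A} gives {(10, 4), (12, 21), (17, 2), (21, 4), (22, 4), (27, 16), (37, 36), (39, 35), (5, 15), (6, 4), (7, 8)}.

{(10, 4), (12, 21), (17, 2), (21, 4), (22, 4), (27, 16), (37, 36), (39, 35), (5, 15), (6, 4), (7, 8)}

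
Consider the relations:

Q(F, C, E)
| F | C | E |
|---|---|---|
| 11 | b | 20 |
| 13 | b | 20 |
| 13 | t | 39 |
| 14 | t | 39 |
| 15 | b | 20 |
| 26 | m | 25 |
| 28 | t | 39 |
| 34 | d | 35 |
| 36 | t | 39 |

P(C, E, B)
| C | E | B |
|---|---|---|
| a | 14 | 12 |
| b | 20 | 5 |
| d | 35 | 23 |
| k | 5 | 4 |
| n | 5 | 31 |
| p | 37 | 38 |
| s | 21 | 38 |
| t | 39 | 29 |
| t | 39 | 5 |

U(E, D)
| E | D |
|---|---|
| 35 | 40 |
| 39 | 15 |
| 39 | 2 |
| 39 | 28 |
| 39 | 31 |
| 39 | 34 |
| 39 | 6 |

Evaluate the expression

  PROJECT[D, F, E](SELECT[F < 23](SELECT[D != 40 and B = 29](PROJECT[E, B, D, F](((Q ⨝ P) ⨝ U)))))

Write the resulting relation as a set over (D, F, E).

{(15, 13, 39), (15, 14, 39), (2, 13, 39), (2, 14, 39), (28, 13, 39), (28, 14, 39), (31, 13, 39), (31, 14, 39), (34, 13, 39), (34, 14, 39), (6, 13, 39), (6, 14, 39)}

Joining Q and P on C, E yields {(11, b, 20, 5), (13, b, 20, 5), (13, t, 39, 29), (13, t, 39, 5), (14, t, 39, 29), (14, t, 39, 5), (15, b, 20, 5), (28, t, 39, 29), (28, t, 39, 5), (34, d, 35, 23), (36, t, 39, 29), (36, t, 39, 5)}.
Joining (Q ⨝ P) and U on E yields {(13, t, 39, 29, 15), (13, t, 39, 29, 2), (13, t, 39, 29, 28), (13, t, 39, 29, 31), (13, t, 39, 29, 34), (13, t, 39, 29, 6), (13, t, 39, 5, 15), (13, t, 39, 5, 2), (13, t, 39, 5, 28), (13, t, 39, 5, 31), (13, t, 39, 5, 34), (13, t, 39, 5, 6), (14, t, 39, 29, 15), (14, t, 39, 29, 2), (14, t, 39, 29, 28), (14, t, 39, 29, 31), (14, t, 39, 29, 34), (14, t, 39, 29, 6), (14, t, 39, 5, 15), (14, t, 39, 5, 2), (14, t, 39, 5, 28), (14, t, 39, 5, 31), (14, t, 39, 5, 34), (14, t, 39, 5, 6), (28, t, 39, 29, 15), (28, t, 39, 29, 2), (28, t, 39, 29, 28), (28, t, 39, 29, 31), (28, t, 39, 29, 34), (28, t, 39, 29, 6), (28, t, 39, 5, 15), (28, t, 39, 5, 2), (28, t, 39, 5, 28), (28, t, 39, 5, 31), (28, t, 39, 5, 34), (28, t, 39, 5, 6), (34, d, 35, 23, 40), (36, t, 39, 29, 15), (36, t, 39, 29, 2), (36, t, 39, 29, 28), (36, t, 39, 29, 31), (36, t, 39, 29, 34), (36, t, 39, 29, 6), (36, t, 39, 5, 15), (36, t, 39, 5, 2), (36, t, 39, 5, 28), (36, t, 39, 5, 31), (36, t, 39, 5, 34), (36, t, 39, 5, 6)}.
Keep only column(s) E, B, D, F: {(35, 23, 40, 34), (39, 29, 15, 13), (39, 29, 15, 14), (39, 29, 15, 28), (39, 29, 15, 36), (39, 29, 2, 13), (39, 29, 2, 14), (39, 29, 2, 28), (39, 29, 2, 36), (39, 29, 28, 13), (39, 29, 28, 14), (39, 29, 28, 28), (39, 29, 28, 36), (39, 29, 31, 13), (39, 29, 31, 14), (39, 29, 31, 28), (39, 29, 31, 36), (39, 29, 34, 13), (39, 29, 34, 14), (39, 29, 34, 28), (39, 29, 34, 36), (39, 29, 6, 13), (39, 29, 6, 14), (39, 29, 6, 28), (39, 29, 6, 36), (39, 5, 15, 13), (39, 5, 15, 14), (39, 5, 15, 28), (39, 5, 15, 36), (39, 5, 2, 13), (39, 5, 2, 14), (39, 5, 2, 28), (39, 5, 2, 36), (39, 5, 28, 13), (39, 5, 28, 14), (39, 5, 28, 28), (39, 5, 28, 36), (39, 5, 31, 13), (39, 5, 31, 14), (39, 5, 31, 28), (39, 5, 31, 36), (39, 5, 34, 13), (39, 5, 34, 14), (39, 5, 34, 28), (39, 5, 34, 36), (39, 5, 6, 13), (39, 5, 6, 14), (39, 5, 6, 28), (39, 5, 6, 36)}
Selection D != 40 and B = 29: {(39, 29, 15, 13), (39, 29, 15, 14), (39, 29, 15, 28), (39, 29, 15, 36), (39, 29, 2, 13), (39, 29, 2, 14), (39, 29, 2, 28), (39, 29, 2, 36), (39, 29, 28, 13), (39, 29, 28, 14), (39, 29, 28, 28), (39, 29, 28, 36), (39, 29, 31, 13), (39, 29, 31, 14), (39, 29, 31, 28), (39, 29, 31, 36), (39, 29, 34, 13), (39, 29, 34, 14), (39, 29, 34, 28), (39, 29, 34, 36), (39, 29, 6, 13), (39, 29, 6, 14), (39, 29, 6, 28), (39, 29, 6, 36)}
Selection F < 23: {(39, 29, 15, 13), (39, 29, 15, 14), (39, 29, 2, 13), (39, 29, 2, 14), (39, 29, 28, 13), (39, 29, 28, 14), (39, 29, 31, 13), (39, 29, 31, 14), (39, 29, 34, 13), (39, 29, 34, 14), (39, 29, 6, 13), (39, 29, 6, 14)}
Keep only column(s) D, F, E: {(15, 13, 39), (15, 14, 39), (2, 13, 39), (2, 14, 39), (28, 13, 39), (28, 14, 39), (31, 13, 39), (31, 14, 39), (34, 13, 39), (34, 14, 39), (6, 13, 39), (6, 14, 39)}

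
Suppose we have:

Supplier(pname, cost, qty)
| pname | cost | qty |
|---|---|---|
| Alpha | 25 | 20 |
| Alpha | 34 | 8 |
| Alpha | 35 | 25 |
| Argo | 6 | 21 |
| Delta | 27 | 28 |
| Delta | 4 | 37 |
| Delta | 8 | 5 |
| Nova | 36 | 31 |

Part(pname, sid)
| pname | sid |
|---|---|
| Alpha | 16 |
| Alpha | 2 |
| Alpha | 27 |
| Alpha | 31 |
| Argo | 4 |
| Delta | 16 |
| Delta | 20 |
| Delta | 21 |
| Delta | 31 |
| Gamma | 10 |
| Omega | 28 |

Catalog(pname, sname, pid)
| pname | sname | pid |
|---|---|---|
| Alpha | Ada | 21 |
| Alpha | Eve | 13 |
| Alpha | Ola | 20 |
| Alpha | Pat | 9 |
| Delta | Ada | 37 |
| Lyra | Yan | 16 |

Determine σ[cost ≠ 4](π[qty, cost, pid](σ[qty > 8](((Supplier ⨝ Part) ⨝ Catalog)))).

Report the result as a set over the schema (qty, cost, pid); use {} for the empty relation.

Natural join on pname: {(Alpha, 25, 20, 16), (Alpha, 25, 20, 2), (Alpha, 25, 20, 27), (Alpha, 25, 20, 31), (Alpha, 34, 8, 16), (Alpha, 34, 8, 2), (Alpha, 34, 8, 27), (Alpha, 34, 8, 31), (Alpha, 35, 25, 16), (Alpha, 35, 25, 2), (Alpha, 35, 25, 27), (Alpha, 35, 25, 31), (Argo, 6, 21, 4), (Delta, 27, 28, 16), (Delta, 27, 28, 20), (Delta, 27, 28, 21), (Delta, 27, 28, 31), (Delta, 4, 37, 16), (Delta, 4, 37, 20), (Delta, 4, 37, 21), (Delta, 4, 37, 31), (Delta, 8, 5, 16), (Delta, 8, 5, 20), (Delta, 8, 5, 21), (Delta, 8, 5, 31)}
Natural join on pname: {(Alpha, 25, 20, 16, Ada, 21), (Alpha, 25, 20, 16, Eve, 13), (Alpha, 25, 20, 16, Ola, 20), (Alpha, 25, 20, 16, Pat, 9), (Alpha, 25, 20, 2, Ada, 21), (Alpha, 25, 20, 2, Eve, 13), (Alpha, 25, 20, 2, Ola, 20), (Alpha, 25, 20, 2, Pat, 9), (Alpha, 25, 20, 27, Ada, 21), (Alpha, 25, 20, 27, Eve, 13), (Alpha, 25, 20, 27, Ola, 20), (Alpha, 25, 20, 27, Pat, 9), (Alpha, 25, 20, 31, Ada, 21), (Alpha, 25, 20, 31, Eve, 13), (Alpha, 25, 20, 31, Ola, 20), (Alpha, 25, 20, 31, Pat, 9), (Alpha, 34, 8, 16, Ada, 21), (Alpha, 34, 8, 16, Eve, 13), (Alpha, 34, 8, 16, Ola, 20), (Alpha, 34, 8, 16, Pat, 9), (Alpha, 34, 8, 2, Ada, 21), (Alpha, 34, 8, 2, Eve, 13), (Alpha, 34, 8, 2, Ola, 20), (Alpha, 34, 8, 2, Pat, 9), (Alpha, 34, 8, 27, Ada, 21), (Alpha, 34, 8, 27, Eve, 13), (Alpha, 34, 8, 27, Ola, 20), (Alpha, 34, 8, 27, Pat, 9), (Alpha, 34, 8, 31, Ada, 21), (Alpha, 34, 8, 31, Eve, 13), (Alpha, 34, 8, 31, Ola, 20), (Alpha, 34, 8, 31, Pat, 9), (Alpha, 35, 25, 16, Ada, 21), (Alpha, 35, 25, 16, Eve, 13), (Alpha, 35, 25, 16, Ola, 20), (Alpha, 35, 25, 16, Pat, 9), (Alpha, 35, 25, 2, Ada, 21), (Alpha, 35, 25, 2, Eve, 13), (Alpha, 35, 25, 2, Ola, 20), (Alpha, 35, 25, 2, Pat, 9), (Alpha, 35, 25, 27, Ada, 21), (Alpha, 35, 25, 27, Eve, 13), (Alpha, 35, 25, 27, Ola, 20), (Alpha, 35, 25, 27, Pat, 9), (Alpha, 35, 25, 31, Ada, 21), (Alpha, 35, 25, 31, Eve, 13), (Alpha, 35, 25, 31, Ola, 20), (Alpha, 35, 25, 31, Pat, 9), (Delta, 27, 28, 16, Ada, 37), (Delta, 27, 28, 20, Ada, 37), (Delta, 27, 28, 21, Ada, 37), (Delta, 27, 28, 31, Ada, 37), (Delta, 4, 37, 16, Ada, 37), (Delta, 4, 37, 20, Ada, 37), (Delta, 4, 37, 21, Ada, 37), (Delta, 4, 37, 31, Ada, 37), (Delta, 8, 5, 16, Ada, 37), (Delta, 8, 5, 20, Ada, 37), (Delta, 8, 5, 21, Ada, 37), (Delta, 8, 5, 31, Ada, 37)}
Selection qty > 8: {(Alpha, 25, 20, 16, Ada, 21), (Alpha, 25, 20, 16, Eve, 13), (Alpha, 25, 20, 16, Ola, 20), (Alpha, 25, 20, 16, Pat, 9), (Alpha, 25, 20, 2, Ada, 21), (Alpha, 25, 20, 2, Eve, 13), (Alpha, 25, 20, 2, Ola, 20), (Alpha, 25, 20, 2, Pat, 9), (Alpha, 25, 20, 27, Ada, 21), (Alpha, 25, 20, 27, Eve, 13), (Alpha, 25, 20, 27, Ola, 20), (Alpha, 25, 20, 27, Pat, 9), (Alpha, 25, 20, 31, Ada, 21), (Alpha, 25, 20, 31, Eve, 13), (Alpha, 25, 20, 31, Ola, 20), (Alpha, 25, 20, 31, Pat, 9), (Alpha, 35, 25, 16, Ada, 21), (Alpha, 35, 25, 16, Eve, 13), (Alpha, 35, 25, 16, Ola, 20), (Alpha, 35, 25, 16, Pat, 9), (Alpha, 35, 25, 2, Ada, 21), (Alpha, 35, 25, 2, Eve, 13), (Alpha, 35, 25, 2, Ola, 20), (Alpha, 35, 25, 2, Pat, 9), (Alpha, 35, 25, 27, Ada, 21), (Alpha, 35, 25, 27, Eve, 13), (Alpha, 35, 25, 27, Ola, 20), (Alpha, 35, 25, 27, Pat, 9), (Alpha, 35, 25, 31, Ada, 21), (Alpha, 35, 25, 31, Eve, 13), (Alpha, 35, 25, 31, Ola, 20), (Alpha, 35, 25, 31, Pat, 9), (Delta, 27, 28, 16, Ada, 37), (Delta, 27, 28, 20, Ada, 37), (Delta, 27, 28, 21, Ada, 37), (Delta, 27, 28, 31, Ada, 37), (Delta, 4, 37, 16, Ada, 37), (Delta, 4, 37, 20, Ada, 37), (Delta, 4, 37, 21, Ada, 37), (Delta, 4, 37, 31, Ada, 37)}
π_{qty, cost, pid} gives {(20, 25, 13), (20, 25, 20), (20, 25, 21), (20, 25, 9), (25, 35, 13), (25, 35, 20), (25, 35, 21), (25, 35, 9), (28, 27, 37), (37, 4, 37)} (30 duplicate(s) eliminated).
Selection cost ≠ 4: {(20, 25, 13), (20, 25, 20), (20, 25, 21), (20, 25, 9), (25, 35, 13), (25, 35, 20), (25, 35, 21), (25, 35, 9), (28, 27, 37)}

{(20, 25, 13), (20, 25, 20), (20, 25, 21), (20, 25, 9), (25, 35, 13), (25, 35, 20), (25, 35, 21), (25, 35, 9), (28, 27, 37)}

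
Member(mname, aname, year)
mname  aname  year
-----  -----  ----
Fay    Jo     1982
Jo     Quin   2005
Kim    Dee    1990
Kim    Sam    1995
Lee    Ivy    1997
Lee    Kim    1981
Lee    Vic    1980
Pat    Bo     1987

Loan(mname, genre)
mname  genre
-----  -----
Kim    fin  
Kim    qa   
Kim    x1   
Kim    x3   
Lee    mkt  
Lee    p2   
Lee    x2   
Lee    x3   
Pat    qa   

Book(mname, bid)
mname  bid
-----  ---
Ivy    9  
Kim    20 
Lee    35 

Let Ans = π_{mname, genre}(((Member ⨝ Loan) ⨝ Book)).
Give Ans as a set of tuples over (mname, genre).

{(Kim, fin), (Kim, qa), (Kim, x1), (Kim, x3), (Lee, mkt), (Lee, p2), (Lee, x2), (Lee, x3)}

Member ⋈ Loan (natural join on mname): {(Kim, Dee, 1990, fin), (Kim, Dee, 1990, qa), (Kim, Dee, 1990, x1), (Kim, Dee, 1990, x3), (Kim, Sam, 1995, fin), (Kim, Sam, 1995, qa), (Kim, Sam, 1995, x1), (Kim, Sam, 1995, x3), (Lee, Ivy, 1997, mkt), (Lee, Ivy, 1997, p2), (Lee, Ivy, 1997, x2), (Lee, Ivy, 1997, x3), (Lee, Kim, 1981, mkt), (Lee, Kim, 1981, p2), (Lee, Kim, 1981, x2), (Lee, Kim, 1981, x3), (Lee, Vic, 1980, mkt), (Lee, Vic, 1980, p2), (Lee, Vic, 1980, x2), (Lee, Vic, 1980, x3), (Pat, Bo, 1987, qa)}
(Member ⨝ Loan) ⋈ Book (natural join on mname): {(Kim, Dee, 1990, fin, 20), (Kim, Dee, 1990, qa, 20), (Kim, Dee, 1990, x1, 20), (Kim, Dee, 1990, x3, 20), (Kim, Sam, 1995, fin, 20), (Kim, Sam, 1995, qa, 20), (Kim, Sam, 1995, x1, 20), (Kim, Sam, 1995, x3, 20), (Lee, Ivy, 1997, mkt, 35), (Lee, Ivy, 1997, p2, 35), (Lee, Ivy, 1997, x2, 35), (Lee, Ivy, 1997, x3, 35), (Lee, Kim, 1981, mkt, 35), (Lee, Kim, 1981, p2, 35), (Lee, Kim, 1981, x2, 35), (Lee, Kim, 1981, x3, 35), (Lee, Vic, 1980, mkt, 35), (Lee, Vic, 1980, p2, 35), (Lee, Vic, 1980, x2, 35), (Lee, Vic, 1980, x3, 35)}
Projecting to mname, genre (12 duplicate(s) eliminated): {(Kim, fin), (Kim, qa), (Kim, x1), (Kim, x3), (Lee, mkt), (Lee, p2), (Lee, x2), (Lee, x3)}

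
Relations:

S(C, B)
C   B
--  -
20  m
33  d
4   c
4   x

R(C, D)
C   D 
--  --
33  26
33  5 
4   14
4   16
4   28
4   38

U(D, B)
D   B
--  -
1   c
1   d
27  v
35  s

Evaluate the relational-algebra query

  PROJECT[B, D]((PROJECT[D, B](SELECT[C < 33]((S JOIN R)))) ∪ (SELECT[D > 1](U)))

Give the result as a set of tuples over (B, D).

Natural join on C: {(33, d, 26), (33, d, 5), (4, c, 14), (4, c, 16), (4, c, 28), (4, c, 38), (4, x, 14), (4, x, 16), (4, x, 28), (4, x, 38)}
σ[C < 33]: keep tuples satisfying C < 33 → {(4, c, 14), (4, c, 16), (4, c, 28), (4, c, 38), (4, x, 14), (4, x, 16), (4, x, 28), (4, x, 38)}
Projecting to D, B: {(14, c), (14, x), (16, c), (16, x), (28, c), (28, x), (38, c), (38, x)}
σ[D > 1]: keep tuples satisfying D > 1 → {(27, v), (35, s)}
Set union of the two operands is {(14, c), (14, x), (16, c), (16, x), (27, v), (28, c), (28, x), (35, s), (38, c), (38, x)}.
Projecting to B, D: {(c, 14), (c, 16), (c, 28), (c, 38), (s, 35), (v, 27), (x, 14), (x, 16), (x, 28), (x, 38)}

{(c, 14), (c, 16), (c, 28), (c, 38), (s, 35), (v, 27), (x, 14), (x, 16), (x, 28), (x, 38)}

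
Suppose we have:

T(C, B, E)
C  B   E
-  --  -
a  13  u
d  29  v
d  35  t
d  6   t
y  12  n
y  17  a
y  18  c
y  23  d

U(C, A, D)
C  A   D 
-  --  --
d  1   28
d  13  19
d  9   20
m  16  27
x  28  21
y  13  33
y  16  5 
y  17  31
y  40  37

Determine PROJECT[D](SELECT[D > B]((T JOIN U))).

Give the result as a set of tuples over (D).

Natural join on C: {(d, 29, v, 1, 28), (d, 29, v, 13, 19), (d, 29, v, 9, 20), (d, 35, t, 1, 28), (d, 35, t, 13, 19), (d, 35, t, 9, 20), (d, 6, t, 1, 28), (d, 6, t, 13, 19), (d, 6, t, 9, 20), (y, 12, n, 13, 33), (y, 12, n, 16, 5), (y, 12, n, 17, 31), (y, 12, n, 40, 37), (y, 17, a, 13, 33), (y, 17, a, 16, 5), (y, 17, a, 17, 31), (y, 17, a, 40, 37), (y, 18, c, 13, 33), (y, 18, c, 16, 5), (y, 18, c, 17, 31), (y, 18, c, 40, 37), (y, 23, d, 13, 33), (y, 23, d, 16, 5), (y, 23, d, 17, 31), (y, 23, d, 40, 37)}
Filtering on D > B leaves {(d, 6, t, 1, 28), (d, 6, t, 13, 19), (d, 6, t, 9, 20), (y, 12, n, 13, 33), (y, 12, n, 17, 31), (y, 12, n, 40, 37), (y, 17, a, 13, 33), (y, 17, a, 17, 31), (y, 17, a, 40, 37), (y, 18, c, 13, 33), (y, 18, c, 17, 31), (y, 18, c, 40, 37), (y, 23, d, 13, 33), (y, 23, d, 17, 31), (y, 23, d, 40, 37)}.
Projecting to D (9 duplicate(s) eliminated): {19, 20, 28, 31, 33, 37}

{19, 20, 28, 31, 33, 37}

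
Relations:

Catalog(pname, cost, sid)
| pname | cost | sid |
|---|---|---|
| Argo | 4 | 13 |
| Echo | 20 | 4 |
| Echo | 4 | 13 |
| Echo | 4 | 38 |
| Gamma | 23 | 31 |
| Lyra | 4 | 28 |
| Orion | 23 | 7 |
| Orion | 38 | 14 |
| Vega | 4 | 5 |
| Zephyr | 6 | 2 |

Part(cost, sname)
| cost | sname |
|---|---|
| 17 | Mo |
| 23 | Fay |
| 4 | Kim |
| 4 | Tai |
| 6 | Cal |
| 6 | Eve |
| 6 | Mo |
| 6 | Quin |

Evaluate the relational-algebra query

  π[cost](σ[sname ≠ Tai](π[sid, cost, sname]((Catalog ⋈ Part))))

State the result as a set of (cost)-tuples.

Joining Catalog and Part on cost yields {(Argo, 4, 13, Kim), (Argo, 4, 13, Tai), (Echo, 4, 13, Kim), (Echo, 4, 13, Tai), (Echo, 4, 38, Kim), (Echo, 4, 38, Tai), (Gamma, 23, 31, Fay), (Lyra, 4, 28, Kim), (Lyra, 4, 28, Tai), (Orion, 23, 7, Fay), (Vega, 4, 5, Kim), (Vega, 4, 5, Tai), (Zephyr, 6, 2, Cal), (Zephyr, 6, 2, Eve), (Zephyr, 6, 2, Mo), (Zephyr, 6, 2, Quin)}.
π_{sid, cost, sname} gives {(13, 4, Kim), (13, 4, Tai), (2, 6, Cal), (2, 6, Eve), (2, 6, Mo), (2, 6, Quin), (28, 4, Kim), (28, 4, Tai), (31, 23, Fay), (38, 4, Kim), (38, 4, Tai), (5, 4, Kim), (5, 4, Tai), (7, 23, Fay)} (2 duplicate(s) eliminated).
Selection sname ≠ Tai: {(13, 4, Kim), (2, 6, Cal), (2, 6, Eve), (2, 6, Mo), (2, 6, Quin), (28, 4, Kim), (31, 23, Fay), (38, 4, Kim), (5, 4, Kim), (7, 23, Fay)}
π_{cost} gives {23, 4, 6} (7 duplicate(s) eliminated).

{23, 4, 6}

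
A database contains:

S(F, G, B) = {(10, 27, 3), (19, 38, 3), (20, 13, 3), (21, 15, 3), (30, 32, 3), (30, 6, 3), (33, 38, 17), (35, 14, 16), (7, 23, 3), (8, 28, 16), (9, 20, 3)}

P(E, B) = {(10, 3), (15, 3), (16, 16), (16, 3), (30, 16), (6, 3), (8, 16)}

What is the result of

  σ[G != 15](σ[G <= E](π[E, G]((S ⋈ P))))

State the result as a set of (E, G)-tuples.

{(10, 6), (15, 13), (15, 6), (16, 13), (16, 14), (16, 6), (30, 14), (30, 28), (6, 6)}

Natural join on B: {(10, 27, 3, 10), (10, 27, 3, 15), (10, 27, 3, 16), (10, 27, 3, 6), (19, 38, 3, 10), (19, 38, 3, 15), (19, 38, 3, 16), (19, 38, 3, 6), (20, 13, 3, 10), (20, 13, 3, 15), (20, 13, 3, 16), (20, 13, 3, 6), (21, 15, 3, 10), (21, 15, 3, 15), (21, 15, 3, 16), (21, 15, 3, 6), (30, 32, 3, 10), (30, 32, 3, 15), (30, 32, 3, 16), (30, 32, 3, 6), (30, 6, 3, 10), (30, 6, 3, 15), (30, 6, 3, 16), (30, 6, 3, 6), (35, 14, 16, 16), (35, 14, 16, 30), (35, 14, 16, 8), (7, 23, 3, 10), (7, 23, 3, 15), (7, 23, 3, 16), (7, 23, 3, 6), (8, 28, 16, 16), (8, 28, 16, 30), (8, 28, 16, 8), (9, 20, 3, 10), (9, 20, 3, 15), (9, 20, 3, 16), (9, 20, 3, 6)}
Projecting to E, G: {(10, 13), (10, 15), (10, 20), (10, 23), (10, 27), (10, 32), (10, 38), (10, 6), (15, 13), (15, 15), (15, 20), (15, 23), (15, 27), (15, 32), (15, 38), (15, 6), (16, 13), (16, 14), (16, 15), (16, 20), (16, 23), (16, 27), (16, 28), (16, 32), (16, 38), (16, 6), (30, 14), (30, 28), (6, 13), (6, 15), (6, 20), (6, 23), (6, 27), (6, 32), (6, 38), (6, 6), (8, 14), (8, 28)}
σ[G <= E]: keep tuples satisfying G <= E → {(10, 6), (15, 13), (15, 15), (15, 6), (16, 13), (16, 14), (16, 15), (16, 6), (30, 14), (30, 28), (6, 6)}
σ[G != 15]: keep tuples satisfying G != 15 → {(10, 6), (15, 13), (15, 6), (16, 13), (16, 14), (16, 6), (30, 14), (30, 28), (6, 6)}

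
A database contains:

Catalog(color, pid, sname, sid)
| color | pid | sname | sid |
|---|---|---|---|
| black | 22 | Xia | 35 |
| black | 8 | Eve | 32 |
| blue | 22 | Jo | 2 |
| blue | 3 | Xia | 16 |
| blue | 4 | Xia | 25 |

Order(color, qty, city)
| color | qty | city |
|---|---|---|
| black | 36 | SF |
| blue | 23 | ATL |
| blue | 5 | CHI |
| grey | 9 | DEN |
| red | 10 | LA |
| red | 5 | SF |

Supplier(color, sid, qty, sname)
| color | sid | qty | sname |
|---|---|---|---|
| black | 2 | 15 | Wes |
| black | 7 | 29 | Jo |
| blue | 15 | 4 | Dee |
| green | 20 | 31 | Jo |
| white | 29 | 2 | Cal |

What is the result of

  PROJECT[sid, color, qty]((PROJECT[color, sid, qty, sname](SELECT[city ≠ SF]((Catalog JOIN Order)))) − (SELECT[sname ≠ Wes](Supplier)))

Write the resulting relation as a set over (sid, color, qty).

Joining Catalog and Order on color yields {(black, 22, Xia, 35, 36, SF), (black, 8, Eve, 32, 36, SF), (blue, 22, Jo, 2, 23, ATL), (blue, 22, Jo, 2, 5, CHI), (blue, 3, Xia, 16, 23, ATL), (blue, 3, Xia, 16, 5, CHI), (blue, 4, Xia, 25, 23, ATL), (blue, 4, Xia, 25, 5, CHI)}.
Apply σ_{city ≠ SF}; surviving tuples: {(blue, 22, Jo, 2, 23, ATL), (blue, 22, Jo, 2, 5, CHI), (blue, 3, Xia, 16, 23, ATL), (blue, 3, Xia, 16, 5, CHI), (blue, 4, Xia, 25, 23, ATL), (blue, 4, Xia, 25, 5, CHI)}
π[color, sid, qty, sname]: project onto (color, sid, qty, sname) → {(blue, 16, 23, Xia), (blue, 16, 5, Xia), (blue, 2, 23, Jo), (blue, 2, 5, Jo), (blue, 25, 23, Xia), (blue, 25, 5, Xia)}
Apply σ_{sname ≠ Wes}; surviving tuples: {(black, 7, 29, Jo), (blue, 15, 4, Dee), (green, 20, 31, Jo), (white, 29, 2, Cal)}
Taking the difference: {(blue, 16, 23, Xia), (blue, 16, 5, Xia), (blue, 2, 23, Jo), (blue, 2, 5, Jo), (blue, 25, 23, Xia), (blue, 25, 5, Xia)}
π[sid, color, qty]: project onto (sid, color, qty) → {(16, blue, 23), (16, blue, 5), (2, blue, 23), (2, blue, 5), (25, blue, 23), (25, blue, 5)}

{(16, blue, 23), (16, blue, 5), (2, blue, 23), (2, blue, 5), (25, blue, 23), (25, blue, 5)}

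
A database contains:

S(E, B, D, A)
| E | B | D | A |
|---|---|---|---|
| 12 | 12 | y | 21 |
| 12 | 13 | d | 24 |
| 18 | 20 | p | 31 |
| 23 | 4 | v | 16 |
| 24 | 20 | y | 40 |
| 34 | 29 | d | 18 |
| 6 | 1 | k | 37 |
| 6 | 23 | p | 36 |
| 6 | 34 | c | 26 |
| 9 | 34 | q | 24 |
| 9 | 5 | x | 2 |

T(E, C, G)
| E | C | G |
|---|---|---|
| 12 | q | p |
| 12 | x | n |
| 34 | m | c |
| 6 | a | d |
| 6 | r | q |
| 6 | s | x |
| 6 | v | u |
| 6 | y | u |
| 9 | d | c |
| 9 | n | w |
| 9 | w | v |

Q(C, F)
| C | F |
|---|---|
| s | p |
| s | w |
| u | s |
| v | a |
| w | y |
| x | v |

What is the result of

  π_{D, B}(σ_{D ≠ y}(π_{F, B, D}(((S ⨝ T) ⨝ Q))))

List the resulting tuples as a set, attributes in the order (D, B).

S ⋈ T (natural join on E): {(12, 12, y, 21, q, p), (12, 12, y, 21, x, n), (12, 13, d, 24, q, p), (12, 13, d, 24, x, n), (34, 29, d, 18, m, c), (6, 1, k, 37, a, d), (6, 1, k, 37, r, q), (6, 1, k, 37, s, x), (6, 1, k, 37, v, u), (6, 1, k, 37, y, u), (6, 23, p, 36, a, d), (6, 23, p, 36, r, q), (6, 23, p, 36, s, x), (6, 23, p, 36, v, u), (6, 23, p, 36, y, u), (6, 34, c, 26, a, d), (6, 34, c, 26, r, q), (6, 34, c, 26, s, x), (6, 34, c, 26, v, u), (6, 34, c, 26, y, u), (9, 34, q, 24, d, c), (9, 34, q, 24, n, w), (9, 34, q, 24, w, v), (9, 5, x, 2, d, c), (9, 5, x, 2, n, w), (9, 5, x, 2, w, v)}
(S ⨝ T) ⋈ Q (natural join on C): {(12, 12, y, 21, x, n, v), (12, 13, d, 24, x, n, v), (6, 1, k, 37, s, x, p), (6, 1, k, 37, s, x, w), (6, 1, k, 37, v, u, a), (6, 23, p, 36, s, x, p), (6, 23, p, 36, s, x, w), (6, 23, p, 36, v, u, a), (6, 34, c, 26, s, x, p), (6, 34, c, 26, s, x, w), (6, 34, c, 26, v, u, a), (9, 34, q, 24, w, v, y), (9, 5, x, 2, w, v, y)}
Keep only column(s) F, B, D: {(a, 1, k), (a, 23, p), (a, 34, c), (p, 1, k), (p, 23, p), (p, 34, c), (v, 12, y), (v, 13, d), (w, 1, k), (w, 23, p), (w, 34, c), (y, 34, q), (y, 5, x)}
Filtering on D ≠ y leaves {(a, 1, k), (a, 23, p), (a, 34, c), (p, 1, k), (p, 23, p), (p, 34, c), (v, 13, d), (w, 1, k), (w, 23, p), (w, 34, c), (y, 34, q), (y, 5, x)}.
Keep only column(s) D, B (6 duplicate(s) eliminated): {(c, 34), (d, 13), (k, 1), (p, 23), (q, 34), (x, 5)}

{(c, 34), (d, 13), (k, 1), (p, 23), (q, 34), (x, 5)}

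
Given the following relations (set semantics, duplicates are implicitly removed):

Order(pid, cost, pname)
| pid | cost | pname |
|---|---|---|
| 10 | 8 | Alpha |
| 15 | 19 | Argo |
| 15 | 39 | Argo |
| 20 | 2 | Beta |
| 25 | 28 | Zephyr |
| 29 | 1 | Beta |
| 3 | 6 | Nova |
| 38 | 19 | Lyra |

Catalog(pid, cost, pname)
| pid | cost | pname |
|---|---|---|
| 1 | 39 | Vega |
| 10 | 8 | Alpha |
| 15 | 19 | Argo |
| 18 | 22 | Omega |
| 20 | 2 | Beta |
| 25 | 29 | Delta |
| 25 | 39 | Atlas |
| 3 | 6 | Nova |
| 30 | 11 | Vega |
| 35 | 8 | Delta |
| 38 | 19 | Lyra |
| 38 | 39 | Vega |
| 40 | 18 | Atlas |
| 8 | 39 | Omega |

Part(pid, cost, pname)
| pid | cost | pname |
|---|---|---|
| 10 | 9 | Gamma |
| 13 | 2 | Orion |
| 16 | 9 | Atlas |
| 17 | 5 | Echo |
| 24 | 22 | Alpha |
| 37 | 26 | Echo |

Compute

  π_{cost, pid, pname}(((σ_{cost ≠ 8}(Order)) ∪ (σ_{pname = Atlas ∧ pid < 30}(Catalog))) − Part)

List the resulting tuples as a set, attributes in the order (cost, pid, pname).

{(1, 29, Beta), (19, 15, Argo), (19, 38, Lyra), (2, 20, Beta), (28, 25, Zephyr), (39, 15, Argo), (39, 25, Atlas), (6, 3, Nova)}

σ[cost ≠ 8]: keep tuples satisfying cost ≠ 8 → {(15, 19, Argo), (15, 39, Argo), (20, 2, Beta), (25, 28, Zephyr), (29, 1, Beta), (3, 6, Nova), (38, 19, Lyra)}
σ[pname = Atlas ∧ pid < 30]: keep tuples satisfying pname = Atlas ∧ pid < 30 → {(25, 39, Atlas)}
Set union of the two operands is {(15, 19, Argo), (15, 39, Argo), (20, 2, Beta), (25, 28, Zephyr), (25, 39, Atlas), (29, 1, Beta), (3, 6, Nova), (38, 19, Lyra)}.
Set difference of the two operands is {(15, 19, Argo), (15, 39, Argo), (20, 2, Beta), (25, 28, Zephyr), (25, 39, Atlas), (29, 1, Beta), (3, 6, Nova), (38, 19, Lyra)}.
Keep only column(s) cost, pid, pname: {(1, 29, Beta), (19, 15, Argo), (19, 38, Lyra), (2, 20, Beta), (28, 25, Zephyr), (39, 15, Argo), (39, 25, Atlas), (6, 3, Nova)}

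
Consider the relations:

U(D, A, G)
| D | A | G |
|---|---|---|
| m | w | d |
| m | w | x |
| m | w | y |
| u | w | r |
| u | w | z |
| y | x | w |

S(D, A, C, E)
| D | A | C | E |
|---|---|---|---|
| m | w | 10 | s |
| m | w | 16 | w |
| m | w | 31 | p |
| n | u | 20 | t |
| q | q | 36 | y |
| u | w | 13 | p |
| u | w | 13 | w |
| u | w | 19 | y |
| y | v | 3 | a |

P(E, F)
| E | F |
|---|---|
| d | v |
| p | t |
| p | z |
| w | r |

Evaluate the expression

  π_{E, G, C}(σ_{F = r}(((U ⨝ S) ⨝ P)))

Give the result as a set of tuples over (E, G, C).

Natural join on D, A: {(m, w, d, 10, s), (m, w, d, 16, w), (m, w, d, 31, p), (m, w, x, 10, s), (m, w, x, 16, w), (m, w, x, 31, p), (m, w, y, 10, s), (m, w, y, 16, w), (m, w, y, 31, p), (u, w, r, 13, p), (u, w, r, 13, w), (u, w, r, 19, y), (u, w, z, 13, p), (u, w, z, 13, w), (u, w, z, 19, y)}
Natural join on E: {(m, w, d, 16, w, r), (m, w, d, 31, p, t), (m, w, d, 31, p, z), (m, w, x, 16, w, r), (m, w, x, 31, p, t), (m, w, x, 31, p, z), (m, w, y, 16, w, r), (m, w, y, 31, p, t), (m, w, y, 31, p, z), (u, w, r, 13, p, t), (u, w, r, 13, p, z), (u, w, r, 13, w, r), (u, w, z, 13, p, t), (u, w, z, 13, p, z), (u, w, z, 13, w, r)}
Apply σ_{F = r}; surviving tuples: {(m, w, d, 16, w, r), (m, w, x, 16, w, r), (m, w, y, 16, w, r), (u, w, r, 13, w, r), (u, w, z, 13, w, r)}
π_{E, G, C} gives {(w, d, 16), (w, r, 13), (w, x, 16), (w, y, 16), (w, z, 13)}.

{(w, d, 16), (w, r, 13), (w, x, 16), (w, y, 16), (w, z, 13)}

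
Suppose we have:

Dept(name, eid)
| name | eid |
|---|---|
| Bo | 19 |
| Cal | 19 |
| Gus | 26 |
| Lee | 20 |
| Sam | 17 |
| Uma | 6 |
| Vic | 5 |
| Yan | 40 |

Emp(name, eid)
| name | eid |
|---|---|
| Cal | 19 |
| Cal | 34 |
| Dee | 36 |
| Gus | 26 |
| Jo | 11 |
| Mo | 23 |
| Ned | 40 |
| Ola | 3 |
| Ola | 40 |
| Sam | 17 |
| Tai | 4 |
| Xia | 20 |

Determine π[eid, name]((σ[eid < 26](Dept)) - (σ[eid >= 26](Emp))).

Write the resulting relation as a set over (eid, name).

{(17, Sam), (19, Bo), (19, Cal), (20, Lee), (5, Vic), (6, Uma)}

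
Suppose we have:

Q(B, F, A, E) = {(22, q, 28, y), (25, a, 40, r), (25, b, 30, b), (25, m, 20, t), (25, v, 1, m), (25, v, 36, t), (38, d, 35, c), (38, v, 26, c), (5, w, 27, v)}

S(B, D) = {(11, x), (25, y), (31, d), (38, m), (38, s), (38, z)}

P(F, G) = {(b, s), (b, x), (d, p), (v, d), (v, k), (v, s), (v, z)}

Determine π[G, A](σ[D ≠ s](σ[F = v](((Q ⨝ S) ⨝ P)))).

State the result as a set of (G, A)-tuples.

Q ⋈ S (natural join on B): {(25, a, 40, r, y), (25, b, 30, b, y), (25, m, 20, t, y), (25, v, 1, m, y), (25, v, 36, t, y), (38, d, 35, c, m), (38, d, 35, c, s), (38, d, 35, c, z), (38, v, 26, c, m), (38, v, 26, c, s), (38, v, 26, c, z)}
(Q ⨝ S) ⋈ P (natural join on F): {(25, b, 30, b, y, s), (25, b, 30, b, y, x), (25, v, 1, m, y, d), (25, v, 1, m, y, k), (25, v, 1, m, y, s), (25, v, 1, m, y, z), (25, v, 36, t, y, d), (25, v, 36, t, y, k), (25, v, 36, t, y, s), (25, v, 36, t, y, z), (38, d, 35, c, m, p), (38, d, 35, c, s, p), (38, d, 35, c, z, p), (38, v, 26, c, m, d), (38, v, 26, c, m, k), (38, v, 26, c, m, s), (38, v, 26, c, m, z), (38, v, 26, c, s, d), (38, v, 26, c, s, k), (38, v, 26, c, s, s), (38, v, 26, c, s, z), (38, v, 26, c, z, d), (38, v, 26, c, z, k), (38, v, 26, c, z, s), (38, v, 26, c, z, z)}
σ[F = v]: keep tuples satisfying F = v → {(25, v, 1, m, y, d), (25, v, 1, m, y, k), (25, v, 1, m, y, s), (25, v, 1, m, y, z), (25, v, 36, t, y, d), (25, v, 36, t, y, k), (25, v, 36, t, y, s), (25, v, 36, t, y, z), (38, v, 26, c, m, d), (38, v, 26, c, m, k), (38, v, 26, c, m, s), (38, v, 26, c, m, z), (38, v, 26, c, s, d), (38, v, 26, c, s, k), (38, v, 26, c, s, s), (38, v, 26, c, s, z), (38, v, 26, c, z, d), (38, v, 26, c, z, k), (38, v, 26, c, z, s), (38, v, 26, c, z, z)}
σ[D ≠ s]: keep tuples satisfying D ≠ s → {(25, v, 1, m, y, d), (25, v, 1, m, y, k), (25, v, 1, m, y, s), (25, v, 1, m, y, z), (25, v, 36, t, y, d), (25, v, 36, t, y, k), (25, v, 36, t, y, s), (25, v, 36, t, y, z), (38, v, 26, c, m, d), (38, v, 26, c, m, k), (38, v, 26, c, m, s), (38, v, 26, c, m, z), (38, v, 26, c, z, d), (38, v, 26, c, z, k), (38, v, 26, c, z, s), (38, v, 26, c, z, z)}
π_{G, A} gives {(d, 1), (d, 26), (d, 36), (k, 1), (k, 26), (k, 36), (s, 1), (s, 26), (s, 36), (z, 1), (z, 26), (z, 36)} (4 duplicate(s) eliminated).

{(d, 1), (d, 26), (d, 36), (k, 1), (k, 26), (k, 36), (s, 1), (s, 26), (s, 36), (z, 1), (z, 26), (z, 36)}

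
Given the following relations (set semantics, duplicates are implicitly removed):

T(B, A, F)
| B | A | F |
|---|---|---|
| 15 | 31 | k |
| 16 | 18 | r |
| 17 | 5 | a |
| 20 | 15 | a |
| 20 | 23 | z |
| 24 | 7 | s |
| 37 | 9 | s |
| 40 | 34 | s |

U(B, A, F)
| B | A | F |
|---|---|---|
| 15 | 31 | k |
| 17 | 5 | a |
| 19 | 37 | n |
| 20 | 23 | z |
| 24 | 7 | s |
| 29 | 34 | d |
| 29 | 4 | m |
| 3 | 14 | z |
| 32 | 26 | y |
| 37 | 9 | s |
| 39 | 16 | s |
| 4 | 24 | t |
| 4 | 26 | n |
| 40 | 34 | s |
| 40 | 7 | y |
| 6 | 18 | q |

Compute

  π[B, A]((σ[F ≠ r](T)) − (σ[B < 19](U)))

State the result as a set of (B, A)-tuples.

{(20, 15), (20, 23), (24, 7), (37, 9), (40, 34)}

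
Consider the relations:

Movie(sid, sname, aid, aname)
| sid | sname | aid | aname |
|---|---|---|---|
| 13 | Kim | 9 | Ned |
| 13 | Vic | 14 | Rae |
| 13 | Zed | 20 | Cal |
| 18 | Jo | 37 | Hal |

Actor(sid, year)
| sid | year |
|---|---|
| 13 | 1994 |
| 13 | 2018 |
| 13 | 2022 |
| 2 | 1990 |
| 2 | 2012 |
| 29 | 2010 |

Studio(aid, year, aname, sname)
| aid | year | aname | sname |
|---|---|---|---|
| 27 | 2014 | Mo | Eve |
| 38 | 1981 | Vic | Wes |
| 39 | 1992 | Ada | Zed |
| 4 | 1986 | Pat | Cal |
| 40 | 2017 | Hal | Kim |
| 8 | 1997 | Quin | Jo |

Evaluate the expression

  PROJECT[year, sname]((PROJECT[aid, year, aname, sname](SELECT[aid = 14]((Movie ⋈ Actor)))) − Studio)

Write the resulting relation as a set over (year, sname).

Movie ⋈ Actor (natural join on sid): {(13, Kim, 9, Ned, 1994), (13, Kim, 9, Ned, 2018), (13, Kim, 9, Ned, 2022), (13, Vic, 14, Rae, 1994), (13, Vic, 14, Rae, 2018), (13, Vic, 14, Rae, 2022), (13, Zed, 20, Cal, 1994), (13, Zed, 20, Cal, 2018), (13, Zed, 20, Cal, 2022)}
Apply σ_{aid = 14}; surviving tuples: {(13, Vic, 14, Rae, 1994), (13, Vic, 14, Rae, 2018), (13, Vic, 14, Rae, 2022)}
Projecting to aid, year, aname, sname: {(14, 1994, Rae, Vic), (14, 2018, Rae, Vic), (14, 2022, Rae, Vic)}
Difference: {(14, 1994, Rae, Vic), (14, 2018, Rae, Vic), (14, 2022, Rae, Vic)} with {(27, 2014, Mo, Eve), (38, 1981, Vic, Wes), (39, 1992, Ada, Zed), (4, 1986, Pat, Cal), (40, 2017, Hal, Kim), (8, 1997, Quin, Jo)} → {(14, 1994, Rae, Vic), (14, 2018, Rae, Vic), (14, 2022, Rae, Vic)}
Projecting to year, sname: {(1994, Vic), (2018, Vic), (2022, Vic)}

{(1994, Vic), (2018, Vic), (2022, Vic)}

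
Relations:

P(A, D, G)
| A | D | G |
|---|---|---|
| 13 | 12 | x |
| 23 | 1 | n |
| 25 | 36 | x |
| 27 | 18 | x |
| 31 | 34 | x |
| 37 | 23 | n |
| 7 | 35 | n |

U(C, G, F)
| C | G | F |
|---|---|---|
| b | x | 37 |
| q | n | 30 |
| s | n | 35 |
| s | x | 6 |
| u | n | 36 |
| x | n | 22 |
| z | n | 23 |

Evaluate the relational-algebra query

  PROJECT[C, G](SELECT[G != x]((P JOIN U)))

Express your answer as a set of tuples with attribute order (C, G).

{(q, n), (s, n), (u, n), (x, n), (z, n)}

Natural join on G: {(13, 12, x, b, 37), (13, 12, x, s, 6), (23, 1, n, q, 30), (23, 1, n, s, 35), (23, 1, n, u, 36), (23, 1, n, x, 22), (23, 1, n, z, 23), (25, 36, x, b, 37), (25, 36, x, s, 6), (27, 18, x, b, 37), (27, 18, x, s, 6), (31, 34, x, b, 37), (31, 34, x, s, 6), (37, 23, n, q, 30), (37, 23, n, s, 35), (37, 23, n, u, 36), (37, 23, n, x, 22), (37, 23, n, z, 23), (7, 35, n, q, 30), (7, 35, n, s, 35), (7, 35, n, u, 36), (7, 35, n, x, 22), (7, 35, n, z, 23)}
Apply σ_{G != x}; surviving tuples: {(23, 1, n, q, 30), (23, 1, n, s, 35), (23, 1, n, u, 36), (23, 1, n, x, 22), (23, 1, n, z, 23), (37, 23, n, q, 30), (37, 23, n, s, 35), (37, 23, n, u, 36), (37, 23, n, x, 22), (37, 23, n, z, 23), (7, 35, n, q, 30), (7, 35, n, s, 35), (7, 35, n, u, 36), (7, 35, n, x, 22), (7, 35, n, z, 23)}
π_{C, G} gives {(q, n), (s, n), (u, n), (x, n), (z, n)} (10 duplicate(s) eliminated).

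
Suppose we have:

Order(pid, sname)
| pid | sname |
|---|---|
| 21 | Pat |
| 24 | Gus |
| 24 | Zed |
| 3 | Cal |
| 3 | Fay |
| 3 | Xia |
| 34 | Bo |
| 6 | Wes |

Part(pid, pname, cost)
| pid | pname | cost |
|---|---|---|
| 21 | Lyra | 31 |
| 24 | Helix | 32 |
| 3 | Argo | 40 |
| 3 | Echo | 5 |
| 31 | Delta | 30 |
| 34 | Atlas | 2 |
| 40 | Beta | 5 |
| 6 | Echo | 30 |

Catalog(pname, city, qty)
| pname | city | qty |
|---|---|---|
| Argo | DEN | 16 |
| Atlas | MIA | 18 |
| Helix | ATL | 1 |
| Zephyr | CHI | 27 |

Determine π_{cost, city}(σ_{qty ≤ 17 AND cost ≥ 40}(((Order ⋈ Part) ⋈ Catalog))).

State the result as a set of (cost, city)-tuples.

Order ⋈ Part (natural join on pid): {(21, Pat, Lyra, 31), (24, Gus, Helix, 32), (24, Zed, Helix, 32), (3, Cal, Argo, 40), (3, Cal, Echo, 5), (3, Fay, Argo, 40), (3, Fay, Echo, 5), (3, Xia, Argo, 40), (3, Xia, Echo, 5), (34, Bo, Atlas, 2), (6, Wes, Echo, 30)}
(Order ⋈ Part) ⋈ Catalog (natural join on pname): {(24, Gus, Helix, 32, ATL, 1), (24, Zed, Helix, 32, ATL, 1), (3, Cal, Argo, 40, DEN, 16), (3, Fay, Argo, 40, DEN, 16), (3, Xia, Argo, 40, DEN, 16), (34, Bo, Atlas, 2, MIA, 18)}
Apply σ_{qty ≤ 17 AND cost ≥ 40}; surviving tuples: {(3, Cal, Argo, 40, DEN, 16), (3, Fay, Argo, 40, DEN, 16), (3, Xia, Argo, 40, DEN, 16)}
π[cost, city]: project onto (cost, city) (2 duplicate(s) eliminated) → {(40, DEN)}

{(40, DEN)}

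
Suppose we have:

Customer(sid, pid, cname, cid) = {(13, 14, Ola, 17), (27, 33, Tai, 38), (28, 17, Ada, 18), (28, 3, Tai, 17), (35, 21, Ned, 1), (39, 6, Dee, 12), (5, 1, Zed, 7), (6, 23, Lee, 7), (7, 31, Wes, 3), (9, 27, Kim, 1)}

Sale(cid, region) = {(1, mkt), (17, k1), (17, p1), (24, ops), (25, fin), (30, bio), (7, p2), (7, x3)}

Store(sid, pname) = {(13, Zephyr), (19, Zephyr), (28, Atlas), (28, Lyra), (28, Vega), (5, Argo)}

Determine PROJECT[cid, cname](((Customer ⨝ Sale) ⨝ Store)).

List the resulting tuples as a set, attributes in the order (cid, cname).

{(17, Ola), (17, Tai), (7, Zed)}

Customer ⋈ Sale (natural join on cid): {(13, 14, Ola, 17, k1), (13, 14, Ola, 17, p1), (28, 3, Tai, 17, k1), (28, 3, Tai, 17, p1), (35, 21, Ned, 1, mkt), (5, 1, Zed, 7, p2), (5, 1, Zed, 7, x3), (6, 23, Lee, 7, p2), (6, 23, Lee, 7, x3), (9, 27, Kim, 1, mkt)}
(Customer ⨝ Sale) ⋈ Store (natural join on sid): {(13, 14, Ola, 17, k1, Zephyr), (13, 14, Ola, 17, p1, Zephyr), (28, 3, Tai, 17, k1, Atlas), (28, 3, Tai, 17, k1, Lyra), (28, 3, Tai, 17, k1, Vega), (28, 3, Tai, 17, p1, Atlas), (28, 3, Tai, 17, p1, Lyra), (28, 3, Tai, 17, p1, Vega), (5, 1, Zed, 7, p2, Argo), (5, 1, Zed, 7, x3, Argo)}
π[cid, cname]: project onto (cid, cname) (7 duplicate(s) eliminated) → {(17, Ola), (17, Tai), (7, Zed)}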